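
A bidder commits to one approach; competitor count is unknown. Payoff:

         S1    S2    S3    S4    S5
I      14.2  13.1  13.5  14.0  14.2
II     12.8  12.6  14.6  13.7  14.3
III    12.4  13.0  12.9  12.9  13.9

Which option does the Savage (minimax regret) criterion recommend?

I

Column bests: S1=14.2, S2=13.1, S3=14.6, S4=14.0, S5=14.3.
I regrets: 0.0, 0.0, 1.1, 0.0, 0.1 → max 1.1
II regrets: 1.4, 0.5, 0.0, 0.3, 0.0 → max 1.4
III regrets: 1.8, 0.1, 1.7, 1.1, 0.4 → max 1.8
Smallest max regret = 1.1 → I.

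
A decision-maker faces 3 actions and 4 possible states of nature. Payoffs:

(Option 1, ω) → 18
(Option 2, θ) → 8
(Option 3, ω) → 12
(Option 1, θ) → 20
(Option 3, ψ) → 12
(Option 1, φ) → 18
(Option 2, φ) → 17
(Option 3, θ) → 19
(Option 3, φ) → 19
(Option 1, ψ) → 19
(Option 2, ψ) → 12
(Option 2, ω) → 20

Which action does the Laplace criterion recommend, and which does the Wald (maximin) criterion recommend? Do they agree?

Row averages: Option 1=18.75, Option 2=14.25, Option 3=15.5
Highest average = 18.75 → Option 1.
Row minima: Option 1=18, Option 2=8, Option 3=12
Best worst-case = 18 → Option 1.

laplace → Option 1; maximin → Option 1 (agree)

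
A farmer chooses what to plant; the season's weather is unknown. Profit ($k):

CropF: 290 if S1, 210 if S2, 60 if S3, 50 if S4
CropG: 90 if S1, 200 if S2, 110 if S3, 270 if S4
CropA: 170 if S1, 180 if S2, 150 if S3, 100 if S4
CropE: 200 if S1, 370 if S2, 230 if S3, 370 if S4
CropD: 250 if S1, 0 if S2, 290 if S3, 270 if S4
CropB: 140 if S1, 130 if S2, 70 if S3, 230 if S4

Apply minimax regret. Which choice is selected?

CropE

Column bests: S1=290, S2=370, S3=290, S4=370.
CropF regrets: 0, 160, 230, 320 → max 320
CropG regrets: 200, 170, 180, 100 → max 200
CropA regrets: 120, 190, 140, 270 → max 270
CropE regrets: 90, 0, 60, 0 → max 90
CropD regrets: 40, 370, 0, 100 → max 370
CropB regrets: 150, 240, 220, 140 → max 240
Smallest max regret = 90 → CropE.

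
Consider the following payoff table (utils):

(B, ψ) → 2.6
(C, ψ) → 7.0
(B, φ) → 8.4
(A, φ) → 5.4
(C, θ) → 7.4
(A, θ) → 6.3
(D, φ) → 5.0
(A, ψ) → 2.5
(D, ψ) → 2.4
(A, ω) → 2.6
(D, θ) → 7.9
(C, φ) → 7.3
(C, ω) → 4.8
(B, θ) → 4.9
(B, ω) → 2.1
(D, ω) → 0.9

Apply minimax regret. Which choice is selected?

C

Column bests: θ=7.9, φ=8.4, ψ=7.0, ω=4.8.
A regrets: 1.6, 3.0, 4.5, 2.2 → max 4.5
B regrets: 3.0, 0.0, 4.4, 2.7 → max 4.4
C regrets: 0.5, 1.1, 0.0, 0.0 → max 1.1
D regrets: 0.0, 3.4, 4.6, 3.9 → max 4.6
Smallest max regret = 1.1 → C.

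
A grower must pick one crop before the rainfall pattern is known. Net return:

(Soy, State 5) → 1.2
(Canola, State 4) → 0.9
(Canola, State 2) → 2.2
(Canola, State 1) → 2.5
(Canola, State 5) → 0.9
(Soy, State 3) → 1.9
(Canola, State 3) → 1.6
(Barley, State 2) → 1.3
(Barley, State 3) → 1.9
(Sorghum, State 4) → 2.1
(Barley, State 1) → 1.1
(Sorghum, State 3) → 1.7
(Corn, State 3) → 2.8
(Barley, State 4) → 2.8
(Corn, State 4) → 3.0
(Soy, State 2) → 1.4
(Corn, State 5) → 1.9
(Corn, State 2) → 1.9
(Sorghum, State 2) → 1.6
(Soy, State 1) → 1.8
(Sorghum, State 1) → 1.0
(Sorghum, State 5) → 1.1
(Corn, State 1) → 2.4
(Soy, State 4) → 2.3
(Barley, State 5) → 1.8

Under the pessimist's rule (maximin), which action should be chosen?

Row minima: Sorghum=1.0, Barley=1.1, Soy=1.2, Canola=0.9, Corn=1.9
Best worst-case = 1.9 → Corn.

Corn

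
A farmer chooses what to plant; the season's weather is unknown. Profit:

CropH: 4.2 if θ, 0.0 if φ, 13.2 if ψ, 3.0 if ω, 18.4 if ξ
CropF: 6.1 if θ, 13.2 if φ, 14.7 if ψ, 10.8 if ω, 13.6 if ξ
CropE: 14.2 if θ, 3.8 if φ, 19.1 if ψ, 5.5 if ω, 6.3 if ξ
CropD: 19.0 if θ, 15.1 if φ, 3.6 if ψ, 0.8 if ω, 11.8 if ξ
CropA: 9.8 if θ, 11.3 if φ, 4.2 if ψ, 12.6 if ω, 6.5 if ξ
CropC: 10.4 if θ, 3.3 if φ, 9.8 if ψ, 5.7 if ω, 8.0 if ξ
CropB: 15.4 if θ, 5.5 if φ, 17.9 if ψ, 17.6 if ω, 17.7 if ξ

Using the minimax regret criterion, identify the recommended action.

Column bests: θ=19.0, φ=15.1, ψ=19.1, ω=17.6, ξ=18.4.
CropH regrets: 14.8, 15.1, 5.9, 14.6, 0.0 → max 15.1
CropF regrets: 12.9, 1.9, 4.4, 6.8, 4.8 → max 12.9
CropE regrets: 4.8, 11.3, 0.0, 12.1, 12.1 → max 12.1
CropD regrets: 0.0, 0.0, 15.5, 16.8, 6.6 → max 16.8
CropA regrets: 9.2, 3.8, 14.9, 5.0, 11.9 → max 14.9
CropC regrets: 8.6, 11.8, 9.3, 11.9, 10.4 → max 11.9
CropB regrets: 3.6, 9.6, 1.2, 0.0, 0.7 → max 9.6
Smallest max regret = 9.6 → CropB.

CropB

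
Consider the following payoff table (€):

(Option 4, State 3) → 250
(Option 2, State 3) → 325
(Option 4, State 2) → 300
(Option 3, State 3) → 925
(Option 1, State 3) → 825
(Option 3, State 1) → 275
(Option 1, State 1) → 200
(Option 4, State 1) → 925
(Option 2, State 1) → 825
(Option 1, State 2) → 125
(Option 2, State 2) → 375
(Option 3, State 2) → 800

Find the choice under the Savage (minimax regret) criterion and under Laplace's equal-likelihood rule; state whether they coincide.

Column bests: State 1=925, State 2=800, State 3=925.
Option 1 regrets: 725, 675, 100 → max 725
Option 2 regrets: 100, 425, 600 → max 600
Option 3 regrets: 650, 0, 0 → max 650
Option 4 regrets: 0, 500, 675 → max 675
Smallest max regret = 600 → Option 2.
Row averages: Option 1=1150/3, Option 2=1525/3, Option 3=2000/3, Option 4=1475/3
Highest average = 2000/3 → Option 3.

minimax regret → Option 2; laplace → Option 3 (disagree)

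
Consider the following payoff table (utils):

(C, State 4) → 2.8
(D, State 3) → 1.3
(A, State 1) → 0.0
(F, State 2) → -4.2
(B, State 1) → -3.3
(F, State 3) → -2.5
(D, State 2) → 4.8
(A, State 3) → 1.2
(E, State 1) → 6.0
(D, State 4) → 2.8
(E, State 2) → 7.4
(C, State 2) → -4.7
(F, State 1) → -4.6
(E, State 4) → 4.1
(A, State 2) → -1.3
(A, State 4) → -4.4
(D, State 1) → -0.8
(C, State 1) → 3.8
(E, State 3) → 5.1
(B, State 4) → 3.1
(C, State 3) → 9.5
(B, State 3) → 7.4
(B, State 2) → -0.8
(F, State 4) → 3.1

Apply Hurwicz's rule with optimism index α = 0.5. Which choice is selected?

A: 0.5·1.2 + 0.5·(-4.4) = -1.6
B: 0.5·7.4 + 0.5·(-3.3) = 2.05
C: 0.5·9.5 + 0.5·(-4.7) = 2.4
D: 0.5·4.8 + 0.5·(-0.8) = 2
E: 0.5·7.4 + 0.5·4.1 = 5.75
F: 0.5·3.1 + 0.5·(-4.6) = -0.75
Highest Hurwicz score = 5.75 → E.

E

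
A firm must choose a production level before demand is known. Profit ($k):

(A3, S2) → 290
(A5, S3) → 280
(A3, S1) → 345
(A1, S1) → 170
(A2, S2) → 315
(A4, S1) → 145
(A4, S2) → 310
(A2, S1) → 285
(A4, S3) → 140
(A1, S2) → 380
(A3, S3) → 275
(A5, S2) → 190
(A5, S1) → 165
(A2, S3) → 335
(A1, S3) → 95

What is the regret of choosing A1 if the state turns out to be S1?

175

Best payoff under S1 is 345.
Regret = 345 − 170 = 175.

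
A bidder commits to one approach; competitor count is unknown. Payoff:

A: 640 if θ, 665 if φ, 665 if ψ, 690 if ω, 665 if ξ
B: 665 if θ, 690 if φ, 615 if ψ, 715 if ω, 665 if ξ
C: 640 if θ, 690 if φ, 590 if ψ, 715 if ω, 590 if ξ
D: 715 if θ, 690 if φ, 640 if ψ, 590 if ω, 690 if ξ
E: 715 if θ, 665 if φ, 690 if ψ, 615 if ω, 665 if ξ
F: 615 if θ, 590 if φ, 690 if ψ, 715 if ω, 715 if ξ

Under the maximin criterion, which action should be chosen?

A

Row minima: A=640, B=615, C=590, D=590, E=615, F=590
Best worst-case = 640 → A.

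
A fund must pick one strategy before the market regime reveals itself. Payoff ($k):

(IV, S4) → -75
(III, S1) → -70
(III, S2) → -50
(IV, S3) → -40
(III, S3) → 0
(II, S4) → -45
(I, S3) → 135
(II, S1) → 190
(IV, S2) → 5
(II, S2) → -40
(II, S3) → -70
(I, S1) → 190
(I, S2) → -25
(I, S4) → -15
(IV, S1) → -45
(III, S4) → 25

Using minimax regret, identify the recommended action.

I

Column bests: S1=190, S2=5, S3=135, S4=25.
I regrets: 0, 30, 0, 40 → max 40
II regrets: 0, 45, 205, 70 → max 205
III regrets: 260, 55, 135, 0 → max 260
IV regrets: 235, 0, 175, 100 → max 235
Smallest max regret = 40 → I.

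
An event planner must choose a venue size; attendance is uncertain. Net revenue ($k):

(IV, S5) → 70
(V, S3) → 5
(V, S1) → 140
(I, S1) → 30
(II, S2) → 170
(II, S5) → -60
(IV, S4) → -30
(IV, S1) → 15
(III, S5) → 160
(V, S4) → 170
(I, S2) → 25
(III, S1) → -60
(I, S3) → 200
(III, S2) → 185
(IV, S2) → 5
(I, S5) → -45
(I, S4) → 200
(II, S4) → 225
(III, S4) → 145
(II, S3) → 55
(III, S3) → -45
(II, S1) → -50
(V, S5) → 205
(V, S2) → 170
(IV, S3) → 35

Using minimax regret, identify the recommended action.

Column bests: S1=140, S2=185, S3=200, S4=225, S5=205.
I regrets: 110, 160, 0, 25, 250 → max 250
II regrets: 190, 15, 145, 0, 265 → max 265
III regrets: 200, 0, 245, 80, 45 → max 245
IV regrets: 125, 180, 165, 255, 135 → max 255
V regrets: 0, 15, 195, 55, 0 → max 195
Smallest max regret = 195 → V.

V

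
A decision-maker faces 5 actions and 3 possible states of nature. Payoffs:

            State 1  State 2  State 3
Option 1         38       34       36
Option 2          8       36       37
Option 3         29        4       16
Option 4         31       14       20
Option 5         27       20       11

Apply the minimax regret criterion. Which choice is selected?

Column bests: State 1=38, State 2=36, State 3=37.
Option 1 regrets: 0, 2, 1 → max 2
Option 2 regrets: 30, 0, 0 → max 30
Option 3 regrets: 9, 32, 21 → max 32
Option 4 regrets: 7, 22, 17 → max 22
Option 5 regrets: 11, 16, 26 → max 26
Smallest max regret = 2 → Option 1.

Option 1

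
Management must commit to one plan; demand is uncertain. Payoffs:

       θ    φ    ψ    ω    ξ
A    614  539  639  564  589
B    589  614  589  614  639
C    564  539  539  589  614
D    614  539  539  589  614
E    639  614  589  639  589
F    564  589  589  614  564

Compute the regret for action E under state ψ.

50

Best payoff under ψ is 639.
Regret = 639 − 589 = 50.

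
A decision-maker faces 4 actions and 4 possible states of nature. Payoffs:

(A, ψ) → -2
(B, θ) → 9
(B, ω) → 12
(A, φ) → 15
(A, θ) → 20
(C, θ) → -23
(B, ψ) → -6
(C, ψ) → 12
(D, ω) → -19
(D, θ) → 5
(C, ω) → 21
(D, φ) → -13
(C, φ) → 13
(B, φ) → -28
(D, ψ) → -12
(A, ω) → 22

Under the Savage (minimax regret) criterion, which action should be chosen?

A

Column bests: θ=20, φ=15, ψ=12, ω=22.
A regrets: 0, 0, 14, 0 → max 14
B regrets: 11, 43, 18, 10 → max 43
C regrets: 43, 2, 0, 1 → max 43
D regrets: 15, 28, 24, 41 → max 41
Smallest max regret = 14 → A.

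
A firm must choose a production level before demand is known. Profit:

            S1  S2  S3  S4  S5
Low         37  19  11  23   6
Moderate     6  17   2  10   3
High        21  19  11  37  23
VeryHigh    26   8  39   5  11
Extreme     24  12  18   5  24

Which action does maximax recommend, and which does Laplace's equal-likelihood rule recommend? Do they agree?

Row maxima: Low=37, Moderate=17, High=37, VeryHigh=39, Extreme=24
Best best-case = 39 → VeryHigh.
Row averages: Low=19.2, Moderate=7.6, High=22.2, VeryHigh=17.8, Extreme=16.6
Highest average = 22.2 → High.

maximax → VeryHigh; laplace → High (disagree)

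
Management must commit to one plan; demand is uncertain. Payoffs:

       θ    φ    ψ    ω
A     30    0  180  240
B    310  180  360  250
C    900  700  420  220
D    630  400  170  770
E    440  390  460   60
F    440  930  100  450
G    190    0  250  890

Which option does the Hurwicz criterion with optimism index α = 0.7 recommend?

A: 0.7·240 + 0.3·0 = 168
B: 0.7·360 + 0.3·180 = 306
C: 0.7·900 + 0.3·220 = 696
D: 0.7·770 + 0.3·170 = 590
E: 0.7·460 + 0.3·60 = 340
F: 0.7·930 + 0.3·100 = 681
G: 0.7·890 + 0.3·0 = 623
Highest Hurwicz score = 696 → C.

C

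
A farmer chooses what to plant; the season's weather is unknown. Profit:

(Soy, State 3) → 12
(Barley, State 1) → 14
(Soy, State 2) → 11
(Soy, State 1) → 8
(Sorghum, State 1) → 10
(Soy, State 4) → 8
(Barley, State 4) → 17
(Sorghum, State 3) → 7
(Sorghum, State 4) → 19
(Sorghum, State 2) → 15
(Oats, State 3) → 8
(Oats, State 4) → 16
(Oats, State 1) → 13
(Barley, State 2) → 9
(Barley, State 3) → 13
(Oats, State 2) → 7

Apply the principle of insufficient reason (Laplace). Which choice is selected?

Row averages: Soy=9.75, Sorghum=12.75, Barley=13.25, Oats=11
Highest average = 13.25 → Barley.

Barley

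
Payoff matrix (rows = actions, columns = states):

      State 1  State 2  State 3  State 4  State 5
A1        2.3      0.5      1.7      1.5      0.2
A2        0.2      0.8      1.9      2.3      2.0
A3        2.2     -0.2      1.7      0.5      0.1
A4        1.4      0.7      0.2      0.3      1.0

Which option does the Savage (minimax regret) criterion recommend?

Column bests: State 1=2.3, State 2=0.8, State 3=1.9, State 4=2.3, State 5=2.0.
A1 regrets: 0.0, 0.3, 0.2, 0.8, 1.8 → max 1.8
A2 regrets: 2.1, 0.0, 0.0, 0.0, 0.0 → max 2.1
A3 regrets: 0.1, 1.0, 0.2, 1.8, 1.9 → max 1.9
A4 regrets: 0.9, 0.1, 1.7, 2.0, 1.0 → max 2.0
Smallest max regret = 1.8 → A1.

A1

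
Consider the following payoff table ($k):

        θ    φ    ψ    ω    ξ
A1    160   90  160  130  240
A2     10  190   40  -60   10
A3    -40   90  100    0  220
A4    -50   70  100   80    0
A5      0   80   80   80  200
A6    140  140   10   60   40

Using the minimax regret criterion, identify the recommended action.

A1

Column bests: θ=160, φ=190, ψ=160, ω=130, ξ=240.
A1 regrets: 0, 100, 0, 0, 0 → max 100
A2 regrets: 150, 0, 120, 190, 230 → max 230
A3 regrets: 200, 100, 60, 130, 20 → max 200
A4 regrets: 210, 120, 60, 50, 240 → max 240
A5 regrets: 160, 110, 80, 50, 40 → max 160
A6 regrets: 20, 50, 150, 70, 200 → max 200
Smallest max regret = 100 → A1.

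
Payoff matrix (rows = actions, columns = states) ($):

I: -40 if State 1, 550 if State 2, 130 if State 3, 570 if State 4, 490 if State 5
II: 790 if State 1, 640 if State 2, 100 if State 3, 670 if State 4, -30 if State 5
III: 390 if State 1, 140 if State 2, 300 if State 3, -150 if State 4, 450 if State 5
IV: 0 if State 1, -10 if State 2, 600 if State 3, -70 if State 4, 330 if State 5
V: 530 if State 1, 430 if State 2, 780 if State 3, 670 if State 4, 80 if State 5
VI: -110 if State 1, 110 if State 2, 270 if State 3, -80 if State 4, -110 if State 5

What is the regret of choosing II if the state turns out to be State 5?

520

Best payoff under State 5 is 490.
Regret = 490 − (-30) = 520.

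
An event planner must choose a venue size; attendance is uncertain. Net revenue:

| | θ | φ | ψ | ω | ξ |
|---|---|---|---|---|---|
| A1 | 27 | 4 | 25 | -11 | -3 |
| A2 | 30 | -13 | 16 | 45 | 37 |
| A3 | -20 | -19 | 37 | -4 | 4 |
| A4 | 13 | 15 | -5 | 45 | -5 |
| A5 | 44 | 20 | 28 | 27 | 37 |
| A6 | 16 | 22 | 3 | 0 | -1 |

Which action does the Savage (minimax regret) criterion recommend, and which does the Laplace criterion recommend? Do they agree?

minimax regret → A5; laplace → A5 (agree)

Column bests: θ=44, φ=22, ψ=37, ω=45, ξ=37.
A1 regrets: 17, 18, 12, 56, 40 → max 56
A2 regrets: 14, 35, 21, 0, 0 → max 35
A3 regrets: 64, 41, 0, 49, 33 → max 64
A4 regrets: 31, 7, 42, 0, 42 → max 42
A5 regrets: 0, 2, 9, 18, 0 → max 18
A6 regrets: 28, 0, 34, 45, 38 → max 45
Smallest max regret = 18 → A5.
Row averages: A1=8.4, A2=23, A3=-0.4, A4=12.6, A5=31.2, A6=8
Highest average = 31.2 → A5.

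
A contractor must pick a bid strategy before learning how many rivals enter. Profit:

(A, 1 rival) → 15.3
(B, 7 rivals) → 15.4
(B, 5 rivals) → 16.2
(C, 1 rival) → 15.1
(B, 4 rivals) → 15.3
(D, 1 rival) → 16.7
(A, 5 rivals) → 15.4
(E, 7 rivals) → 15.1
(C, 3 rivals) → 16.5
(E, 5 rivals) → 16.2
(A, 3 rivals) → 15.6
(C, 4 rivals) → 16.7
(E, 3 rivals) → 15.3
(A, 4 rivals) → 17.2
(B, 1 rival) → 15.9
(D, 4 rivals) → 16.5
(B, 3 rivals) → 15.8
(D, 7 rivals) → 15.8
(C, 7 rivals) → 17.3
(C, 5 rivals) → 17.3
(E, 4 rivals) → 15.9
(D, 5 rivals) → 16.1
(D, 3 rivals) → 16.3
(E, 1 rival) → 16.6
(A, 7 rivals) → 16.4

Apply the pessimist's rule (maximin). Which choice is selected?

D

Row minima: A=15.3, B=15.3, C=15.1, D=15.8, E=15.1
Best worst-case = 15.8 → D.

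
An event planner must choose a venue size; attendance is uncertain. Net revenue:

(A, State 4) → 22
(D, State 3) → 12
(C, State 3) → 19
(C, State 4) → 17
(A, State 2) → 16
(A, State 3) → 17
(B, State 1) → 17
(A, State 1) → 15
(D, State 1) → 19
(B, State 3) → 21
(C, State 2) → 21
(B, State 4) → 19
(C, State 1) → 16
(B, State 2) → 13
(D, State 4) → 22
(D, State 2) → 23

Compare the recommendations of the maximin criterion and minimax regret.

Row minima: A=15, B=13, C=16, D=12
Best worst-case = 16 → C.
Column bests: State 1=19, State 2=23, State 3=21, State 4=22.
A regrets: 4, 7, 4, 0 → max 7
B regrets: 2, 10, 0, 3 → max 10
C regrets: 3, 2, 2, 5 → max 5
D regrets: 0, 0, 9, 0 → max 9
Smallest max regret = 5 → C.

maximin → C; minimax regret → C (agree)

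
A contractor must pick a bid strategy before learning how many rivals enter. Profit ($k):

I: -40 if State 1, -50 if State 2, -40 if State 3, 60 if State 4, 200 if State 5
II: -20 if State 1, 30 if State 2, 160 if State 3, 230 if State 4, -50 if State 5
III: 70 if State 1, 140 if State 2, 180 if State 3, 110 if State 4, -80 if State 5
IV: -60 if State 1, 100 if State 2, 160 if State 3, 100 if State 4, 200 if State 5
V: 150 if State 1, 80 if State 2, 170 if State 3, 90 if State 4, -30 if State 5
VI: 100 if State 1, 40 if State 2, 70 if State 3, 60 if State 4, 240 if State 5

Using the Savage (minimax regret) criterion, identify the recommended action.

Column bests: State 1=150, State 2=140, State 3=180, State 4=230, State 5=240.
I regrets: 190, 190, 220, 170, 40 → max 220
II regrets: 170, 110, 20, 0, 290 → max 290
III regrets: 80, 0, 0, 120, 320 → max 320
IV regrets: 210, 40, 20, 130, 40 → max 210
V regrets: 0, 60, 10, 140, 270 → max 270
VI regrets: 50, 100, 110, 170, 0 → max 170
Smallest max regret = 170 → VI.

VI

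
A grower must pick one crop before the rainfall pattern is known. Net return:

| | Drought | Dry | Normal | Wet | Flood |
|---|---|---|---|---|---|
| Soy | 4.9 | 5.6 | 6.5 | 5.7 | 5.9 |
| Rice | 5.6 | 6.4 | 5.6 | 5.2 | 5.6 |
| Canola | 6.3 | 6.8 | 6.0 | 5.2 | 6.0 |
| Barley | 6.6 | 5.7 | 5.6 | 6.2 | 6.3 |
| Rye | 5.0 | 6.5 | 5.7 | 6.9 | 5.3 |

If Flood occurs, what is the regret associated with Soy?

0.4

Best payoff under Flood is 6.3.
Regret = 6.3 − 5.9 = 0.4.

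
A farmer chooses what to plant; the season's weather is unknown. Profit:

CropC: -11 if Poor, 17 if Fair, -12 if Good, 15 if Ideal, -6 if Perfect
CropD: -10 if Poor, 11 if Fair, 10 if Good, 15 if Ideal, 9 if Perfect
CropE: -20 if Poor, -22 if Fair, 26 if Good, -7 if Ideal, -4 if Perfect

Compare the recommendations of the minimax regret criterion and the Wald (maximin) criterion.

minimax regret → CropD; maximin → CropD (agree)

Column bests: Poor=-10, Fair=17, Good=26, Ideal=15, Perfect=9.
CropC regrets: 1, 0, 38, 0, 15 → max 38
CropD regrets: 0, 6, 16, 0, 0 → max 16
CropE regrets: 10, 39, 0, 22, 13 → max 39
Smallest max regret = 16 → CropD.
Row minima: CropC=-12, CropD=-10, CropE=-22
Best worst-case = -10 → CropD.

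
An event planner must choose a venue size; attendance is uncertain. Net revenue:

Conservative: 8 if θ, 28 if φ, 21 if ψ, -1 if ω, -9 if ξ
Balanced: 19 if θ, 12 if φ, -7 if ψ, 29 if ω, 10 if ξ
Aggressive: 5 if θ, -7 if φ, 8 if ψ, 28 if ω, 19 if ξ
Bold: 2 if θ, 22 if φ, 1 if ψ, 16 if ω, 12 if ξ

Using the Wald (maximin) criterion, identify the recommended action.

Row minima: Conservative=-9, Balanced=-7, Aggressive=-7, Bold=1
Best worst-case = 1 → Bold.

Bold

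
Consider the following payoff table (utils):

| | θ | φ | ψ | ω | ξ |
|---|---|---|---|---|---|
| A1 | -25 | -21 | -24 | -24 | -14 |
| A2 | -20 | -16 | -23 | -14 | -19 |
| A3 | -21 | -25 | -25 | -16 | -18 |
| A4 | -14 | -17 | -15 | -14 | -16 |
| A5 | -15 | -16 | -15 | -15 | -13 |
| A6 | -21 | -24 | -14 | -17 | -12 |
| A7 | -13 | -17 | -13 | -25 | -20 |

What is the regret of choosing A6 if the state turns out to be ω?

Best payoff under ω is -14.
Regret = -14 − (-17) = 3.

3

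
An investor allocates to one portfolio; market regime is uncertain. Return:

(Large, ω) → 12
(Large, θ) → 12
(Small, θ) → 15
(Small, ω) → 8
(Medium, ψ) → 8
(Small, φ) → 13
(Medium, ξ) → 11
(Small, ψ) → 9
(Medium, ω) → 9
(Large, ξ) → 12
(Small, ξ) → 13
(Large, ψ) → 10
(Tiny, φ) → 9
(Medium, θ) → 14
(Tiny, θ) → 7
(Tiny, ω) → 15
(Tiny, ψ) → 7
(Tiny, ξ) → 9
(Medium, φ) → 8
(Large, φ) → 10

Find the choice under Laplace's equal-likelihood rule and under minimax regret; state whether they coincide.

Row averages: Tiny=9.4, Small=11.6, Medium=10, Large=11.2
Highest average = 11.6 → Small.
Column bests: θ=15, φ=13, ψ=10, ω=15, ξ=13.
Tiny regrets: 8, 4, 3, 0, 4 → max 8
Small regrets: 0, 0, 1, 7, 0 → max 7
Medium regrets: 1, 5, 2, 6, 2 → max 6
Large regrets: 3, 3, 0, 3, 1 → max 3
Smallest max regret = 3 → Large.

laplace → Small; minimax regret → Large (disagree)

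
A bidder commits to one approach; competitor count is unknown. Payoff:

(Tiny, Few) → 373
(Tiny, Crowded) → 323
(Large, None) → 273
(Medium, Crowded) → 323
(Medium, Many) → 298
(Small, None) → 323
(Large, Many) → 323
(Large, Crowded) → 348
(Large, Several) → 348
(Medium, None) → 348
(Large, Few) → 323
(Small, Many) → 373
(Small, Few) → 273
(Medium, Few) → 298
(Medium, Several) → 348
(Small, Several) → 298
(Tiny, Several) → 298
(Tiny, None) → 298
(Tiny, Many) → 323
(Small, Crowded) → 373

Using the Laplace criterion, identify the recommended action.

Row averages: Tiny=323, Small=328, Medium=323, Large=323
Highest average = 328 → Small.

Small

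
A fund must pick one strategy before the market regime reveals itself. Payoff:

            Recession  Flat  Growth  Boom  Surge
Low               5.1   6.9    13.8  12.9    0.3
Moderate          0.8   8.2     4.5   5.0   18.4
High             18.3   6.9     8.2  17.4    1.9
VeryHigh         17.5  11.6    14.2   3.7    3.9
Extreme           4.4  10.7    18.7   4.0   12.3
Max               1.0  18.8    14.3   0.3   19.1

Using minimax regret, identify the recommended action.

Extreme

Column bests: Recession=18.3, Flat=18.8, Growth=18.7, Boom=17.4, Surge=19.1.
Low regrets: 13.2, 11.9, 4.9, 4.5, 18.8 → max 18.8
Moderate regrets: 17.5, 10.6, 14.2, 12.4, 0.7 → max 17.5
High regrets: 0.0, 11.9, 10.5, 0.0, 17.2 → max 17.2
VeryHigh regrets: 0.8, 7.2, 4.5, 13.7, 15.2 → max 15.2
Extreme regrets: 13.9, 8.1, 0.0, 13.4, 6.8 → max 13.9
Max regrets: 17.3, 0.0, 4.4, 17.1, 0.0 → max 17.3
Smallest max regret = 13.9 → Extreme.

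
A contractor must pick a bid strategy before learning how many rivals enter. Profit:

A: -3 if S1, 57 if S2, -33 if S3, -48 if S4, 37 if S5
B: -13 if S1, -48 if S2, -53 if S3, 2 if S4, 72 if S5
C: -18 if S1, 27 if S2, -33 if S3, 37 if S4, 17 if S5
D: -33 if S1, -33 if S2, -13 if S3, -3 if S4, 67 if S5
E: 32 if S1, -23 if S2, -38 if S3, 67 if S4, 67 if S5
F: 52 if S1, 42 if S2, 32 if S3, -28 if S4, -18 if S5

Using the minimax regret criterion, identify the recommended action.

C

Column bests: S1=52, S2=57, S3=32, S4=67, S5=72.
A regrets: 55, 0, 65, 115, 35 → max 115
B regrets: 65, 105, 85, 65, 0 → max 105
C regrets: 70, 30, 65, 30, 55 → max 70
D regrets: 85, 90, 45, 70, 5 → max 90
E regrets: 20, 80, 70, 0, 5 → max 80
F regrets: 0, 15, 0, 95, 90 → max 95
Smallest max regret = 70 → C.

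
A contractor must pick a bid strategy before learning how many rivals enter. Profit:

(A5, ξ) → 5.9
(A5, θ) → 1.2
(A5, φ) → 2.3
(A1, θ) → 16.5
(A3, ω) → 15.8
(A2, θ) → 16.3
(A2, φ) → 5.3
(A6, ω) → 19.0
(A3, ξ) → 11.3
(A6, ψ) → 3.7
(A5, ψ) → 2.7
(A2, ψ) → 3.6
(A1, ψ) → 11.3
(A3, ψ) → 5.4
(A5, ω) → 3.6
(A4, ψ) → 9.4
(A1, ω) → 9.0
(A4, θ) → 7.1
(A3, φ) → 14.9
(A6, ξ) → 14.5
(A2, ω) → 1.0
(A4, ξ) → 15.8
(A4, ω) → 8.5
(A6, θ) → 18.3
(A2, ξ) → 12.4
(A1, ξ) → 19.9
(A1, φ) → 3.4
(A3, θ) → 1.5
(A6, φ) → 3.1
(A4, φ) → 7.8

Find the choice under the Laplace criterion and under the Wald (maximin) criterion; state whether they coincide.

Row averages: A1=12.02, A2=7.72, A3=9.78, A4=9.72, A5=3.14, A6=11.72
Highest average = 12.02 → A1.
Row minima: A1=3.4, A2=1.0, A3=1.5, A4=7.1, A5=1.2, A6=3.1
Best worst-case = 7.1 → A4.

laplace → A1; maximin → A4 (disagree)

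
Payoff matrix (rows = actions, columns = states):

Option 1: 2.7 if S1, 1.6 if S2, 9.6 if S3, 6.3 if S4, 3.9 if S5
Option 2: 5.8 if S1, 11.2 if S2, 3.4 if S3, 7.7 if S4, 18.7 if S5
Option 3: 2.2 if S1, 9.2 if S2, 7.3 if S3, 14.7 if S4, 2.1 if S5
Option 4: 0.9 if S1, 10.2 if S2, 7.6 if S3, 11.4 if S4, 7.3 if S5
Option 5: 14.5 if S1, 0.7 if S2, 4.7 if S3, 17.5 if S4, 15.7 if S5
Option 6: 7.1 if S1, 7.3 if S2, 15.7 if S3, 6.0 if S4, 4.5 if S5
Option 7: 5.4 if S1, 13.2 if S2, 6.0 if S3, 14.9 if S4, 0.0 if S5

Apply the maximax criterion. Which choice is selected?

Row maxima: Option 1=9.6, Option 2=18.7, Option 3=14.7, Option 4=11.4, Option 5=17.5, Option 6=15.7, Option 7=14.9
Best best-case = 18.7 → Option 2.

Option 2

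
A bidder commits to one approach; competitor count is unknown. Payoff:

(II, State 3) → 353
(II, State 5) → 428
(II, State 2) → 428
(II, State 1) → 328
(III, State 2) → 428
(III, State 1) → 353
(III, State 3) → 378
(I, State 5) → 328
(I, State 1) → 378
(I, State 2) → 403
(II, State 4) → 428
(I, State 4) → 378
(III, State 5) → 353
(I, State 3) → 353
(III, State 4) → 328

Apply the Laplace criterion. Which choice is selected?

II

Row averages: I=368, II=393, III=368
Highest average = 393 → II.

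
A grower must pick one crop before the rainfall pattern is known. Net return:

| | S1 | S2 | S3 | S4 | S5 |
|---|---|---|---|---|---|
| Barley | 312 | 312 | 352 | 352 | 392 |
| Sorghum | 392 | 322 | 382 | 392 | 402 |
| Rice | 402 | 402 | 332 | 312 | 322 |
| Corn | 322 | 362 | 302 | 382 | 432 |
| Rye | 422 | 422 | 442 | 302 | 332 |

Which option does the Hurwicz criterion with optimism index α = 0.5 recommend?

Rye

Barley: 0.5·392 + 0.5·312 = 352
Sorghum: 0.5·402 + 0.5·322 = 362
Rice: 0.5·402 + 0.5·312 = 357
Corn: 0.5·432 + 0.5·302 = 367
Rye: 0.5·442 + 0.5·302 = 372
Highest Hurwicz score = 372 → Rye.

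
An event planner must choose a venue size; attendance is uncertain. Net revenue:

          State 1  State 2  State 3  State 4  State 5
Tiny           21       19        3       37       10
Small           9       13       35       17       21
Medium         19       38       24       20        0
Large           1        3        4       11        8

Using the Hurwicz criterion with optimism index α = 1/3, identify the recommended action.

Small

Tiny: 1/3·37 + 2/3·3 = 43/3
Small: 1/3·35 + 2/3·9 = 53/3
Medium: 1/3·38 + 2/3·0 = 38/3
Large: 1/3·11 + 2/3·1 = 13/3
Highest Hurwicz score = 53/3 → Small.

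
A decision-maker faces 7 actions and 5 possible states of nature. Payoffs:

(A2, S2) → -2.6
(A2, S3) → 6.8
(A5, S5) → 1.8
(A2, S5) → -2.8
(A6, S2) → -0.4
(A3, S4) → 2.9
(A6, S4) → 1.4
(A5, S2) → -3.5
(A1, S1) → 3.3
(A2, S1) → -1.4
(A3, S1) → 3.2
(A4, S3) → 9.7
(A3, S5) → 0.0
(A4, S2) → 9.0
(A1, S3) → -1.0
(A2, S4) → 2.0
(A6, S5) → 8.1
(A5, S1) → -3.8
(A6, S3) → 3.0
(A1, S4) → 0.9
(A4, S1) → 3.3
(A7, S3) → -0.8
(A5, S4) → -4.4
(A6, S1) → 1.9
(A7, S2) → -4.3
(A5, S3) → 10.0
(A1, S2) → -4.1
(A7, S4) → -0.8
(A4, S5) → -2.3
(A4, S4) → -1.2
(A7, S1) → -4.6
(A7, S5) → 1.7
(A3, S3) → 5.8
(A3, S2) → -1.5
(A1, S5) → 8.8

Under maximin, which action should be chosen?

Row minima: A1=-4.1, A2=-2.8, A3=-1.5, A4=-2.3, A5=-4.4, A6=-0.4, A7=-4.6
Best worst-case = -0.4 → A6.

A6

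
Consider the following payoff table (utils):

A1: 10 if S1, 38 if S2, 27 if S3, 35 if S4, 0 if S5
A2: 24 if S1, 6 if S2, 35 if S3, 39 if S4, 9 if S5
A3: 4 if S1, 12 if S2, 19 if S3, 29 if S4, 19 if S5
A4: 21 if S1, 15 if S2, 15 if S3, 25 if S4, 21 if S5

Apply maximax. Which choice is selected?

Row maxima: A1=38, A2=39, A3=29, A4=25
Best best-case = 39 → A2.

A2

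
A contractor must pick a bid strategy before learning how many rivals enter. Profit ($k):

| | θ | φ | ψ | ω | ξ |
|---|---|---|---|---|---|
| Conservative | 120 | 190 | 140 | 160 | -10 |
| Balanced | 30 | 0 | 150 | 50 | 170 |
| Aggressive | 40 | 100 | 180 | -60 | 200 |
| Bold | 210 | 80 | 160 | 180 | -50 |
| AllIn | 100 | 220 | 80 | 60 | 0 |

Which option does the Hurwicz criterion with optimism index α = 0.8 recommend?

AllIn

Conservative: 0.8·190 + 0.2·(-10) = 150
Balanced: 0.8·170 + 0.2·0 = 136
Aggressive: 0.8·200 + 0.2·(-60) = 148
Bold: 0.8·210 + 0.2·(-50) = 158
AllIn: 0.8·220 + 0.2·0 = 176
Highest Hurwicz score = 176 → AllIn.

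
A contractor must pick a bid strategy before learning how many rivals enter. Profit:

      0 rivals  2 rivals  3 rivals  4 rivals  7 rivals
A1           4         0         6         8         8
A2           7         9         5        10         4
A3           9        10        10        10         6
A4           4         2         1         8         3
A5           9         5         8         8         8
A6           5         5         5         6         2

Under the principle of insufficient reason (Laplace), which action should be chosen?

A3

Row averages: A1=5.2, A2=7, A3=9, A4=3.6, A5=7.6, A6=4.6
Highest average = 9 → A3.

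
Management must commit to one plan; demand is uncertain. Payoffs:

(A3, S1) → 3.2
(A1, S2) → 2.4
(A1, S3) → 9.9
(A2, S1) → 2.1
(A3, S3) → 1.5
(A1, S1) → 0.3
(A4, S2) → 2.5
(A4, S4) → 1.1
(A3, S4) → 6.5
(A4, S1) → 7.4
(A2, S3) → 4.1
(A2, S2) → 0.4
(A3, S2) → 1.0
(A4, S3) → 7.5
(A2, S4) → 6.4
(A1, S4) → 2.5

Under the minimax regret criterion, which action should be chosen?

Column bests: S1=7.4, S2=2.5, S3=9.9, S4=6.5.
A1 regrets: 7.1, 0.1, 0.0, 4.0 → max 7.1
A2 regrets: 5.3, 2.1, 5.8, 0.1 → max 5.8
A3 regrets: 4.2, 1.5, 8.4, 0.0 → max 8.4
A4 regrets: 0.0, 0.0, 2.4, 5.4 → max 5.4
Smallest max regret = 5.4 → A4.

A4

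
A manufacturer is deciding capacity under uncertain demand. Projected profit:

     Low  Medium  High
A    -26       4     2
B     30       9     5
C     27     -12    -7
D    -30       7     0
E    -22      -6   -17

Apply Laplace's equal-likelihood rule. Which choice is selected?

Row averages: A=-20/3, B=44/3, C=8/3, D=-23/3, E=-15
Highest average = 44/3 → B.

B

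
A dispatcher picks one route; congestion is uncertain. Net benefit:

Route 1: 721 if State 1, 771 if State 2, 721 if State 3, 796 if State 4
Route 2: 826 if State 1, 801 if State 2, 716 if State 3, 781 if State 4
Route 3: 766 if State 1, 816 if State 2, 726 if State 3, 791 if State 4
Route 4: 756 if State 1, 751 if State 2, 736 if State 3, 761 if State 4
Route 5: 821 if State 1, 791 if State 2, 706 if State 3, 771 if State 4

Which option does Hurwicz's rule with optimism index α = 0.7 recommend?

Route 1: 0.7·796 + 0.3·721 = 773.5
Route 2: 0.7·826 + 0.3·716 = 793
Route 3: 0.7·816 + 0.3·726 = 789
Route 4: 0.7·761 + 0.3·736 = 753.5
Route 5: 0.7·821 + 0.3·706 = 786.5
Highest Hurwicz score = 793 → Route 2.

Route 2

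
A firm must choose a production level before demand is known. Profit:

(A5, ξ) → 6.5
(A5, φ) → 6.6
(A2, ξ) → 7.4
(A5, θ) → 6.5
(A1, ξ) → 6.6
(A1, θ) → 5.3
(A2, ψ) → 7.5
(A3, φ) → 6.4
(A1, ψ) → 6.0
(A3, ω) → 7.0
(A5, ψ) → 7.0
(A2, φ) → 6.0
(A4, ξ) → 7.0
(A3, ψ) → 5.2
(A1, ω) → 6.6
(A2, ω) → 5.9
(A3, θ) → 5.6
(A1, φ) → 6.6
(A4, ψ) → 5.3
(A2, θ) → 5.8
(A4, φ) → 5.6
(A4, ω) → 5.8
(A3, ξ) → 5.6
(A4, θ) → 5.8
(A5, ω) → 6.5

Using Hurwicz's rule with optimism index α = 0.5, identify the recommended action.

A1: 0.5·6.6 + 0.5·5.3 = 5.95
A2: 0.5·7.5 + 0.5·5.8 = 6.65
A3: 0.5·7.0 + 0.5·5.2 = 6.1
A4: 0.5·7.0 + 0.5·5.3 = 6.15
A5: 0.5·7.0 + 0.5·6.5 = 6.75
Highest Hurwicz score = 6.75 → A5.

A5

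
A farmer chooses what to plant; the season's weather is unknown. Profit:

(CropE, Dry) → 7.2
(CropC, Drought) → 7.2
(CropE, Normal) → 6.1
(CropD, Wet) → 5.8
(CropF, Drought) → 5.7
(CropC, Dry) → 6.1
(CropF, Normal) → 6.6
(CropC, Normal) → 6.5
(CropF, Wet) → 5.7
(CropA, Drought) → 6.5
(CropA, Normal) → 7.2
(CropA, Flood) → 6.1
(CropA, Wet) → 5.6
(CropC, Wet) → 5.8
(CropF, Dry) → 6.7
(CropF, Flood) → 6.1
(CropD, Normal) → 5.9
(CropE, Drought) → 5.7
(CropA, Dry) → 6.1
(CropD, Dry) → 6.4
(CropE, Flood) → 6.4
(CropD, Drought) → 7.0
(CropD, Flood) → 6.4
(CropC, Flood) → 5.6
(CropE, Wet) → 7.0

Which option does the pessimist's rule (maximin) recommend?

CropD

Row minima: CropC=5.6, CropE=5.7, CropA=5.6, CropF=5.7, CropD=5.8
Best worst-case = 5.8 → CropD.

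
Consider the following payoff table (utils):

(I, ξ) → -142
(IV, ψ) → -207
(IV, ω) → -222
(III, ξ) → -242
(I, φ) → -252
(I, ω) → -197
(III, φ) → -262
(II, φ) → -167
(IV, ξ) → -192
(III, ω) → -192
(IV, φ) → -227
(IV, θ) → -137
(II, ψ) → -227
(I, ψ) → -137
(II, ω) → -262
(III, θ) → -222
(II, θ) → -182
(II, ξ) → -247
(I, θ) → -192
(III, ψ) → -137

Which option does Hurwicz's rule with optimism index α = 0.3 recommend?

IV

I: 0.3·(-137) + 0.7·(-252) = -217.5
II: 0.3·(-167) + 0.7·(-262) = -233.5
III: 0.3·(-137) + 0.7·(-262) = -224.5
IV: 0.3·(-137) + 0.7·(-227) = -200
Highest Hurwicz score = -200 → IV.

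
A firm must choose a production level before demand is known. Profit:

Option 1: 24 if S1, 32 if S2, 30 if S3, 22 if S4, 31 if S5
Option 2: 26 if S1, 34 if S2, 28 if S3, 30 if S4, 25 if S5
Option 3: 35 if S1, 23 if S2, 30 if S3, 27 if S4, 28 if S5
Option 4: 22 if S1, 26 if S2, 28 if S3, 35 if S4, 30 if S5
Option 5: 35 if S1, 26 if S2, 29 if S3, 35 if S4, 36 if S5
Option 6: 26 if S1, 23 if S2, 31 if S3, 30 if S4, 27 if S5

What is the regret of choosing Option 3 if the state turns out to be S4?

8

Best payoff under S4 is 35.
Regret = 35 − 27 = 8.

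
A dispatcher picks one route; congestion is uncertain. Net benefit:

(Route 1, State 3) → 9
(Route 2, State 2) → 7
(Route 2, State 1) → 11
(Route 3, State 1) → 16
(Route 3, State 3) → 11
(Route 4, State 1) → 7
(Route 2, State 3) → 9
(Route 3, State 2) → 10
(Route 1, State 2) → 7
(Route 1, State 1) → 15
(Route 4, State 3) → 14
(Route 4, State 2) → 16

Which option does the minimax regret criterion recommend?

Column bests: State 1=16, State 2=16, State 3=14.
Route 1 regrets: 1, 9, 5 → max 9
Route 2 regrets: 5, 9, 5 → max 9
Route 3 regrets: 0, 6, 3 → max 6
Route 4 regrets: 9, 0, 0 → max 9
Smallest max regret = 6 → Route 3.

Route 3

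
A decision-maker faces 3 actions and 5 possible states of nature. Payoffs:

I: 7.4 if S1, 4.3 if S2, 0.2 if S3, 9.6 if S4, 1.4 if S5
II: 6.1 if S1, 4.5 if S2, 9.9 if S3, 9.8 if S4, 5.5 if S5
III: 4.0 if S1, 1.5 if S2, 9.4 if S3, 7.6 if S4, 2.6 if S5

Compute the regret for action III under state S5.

Best payoff under S5 is 5.5.
Regret = 5.5 − 2.6 = 2.9.

2.9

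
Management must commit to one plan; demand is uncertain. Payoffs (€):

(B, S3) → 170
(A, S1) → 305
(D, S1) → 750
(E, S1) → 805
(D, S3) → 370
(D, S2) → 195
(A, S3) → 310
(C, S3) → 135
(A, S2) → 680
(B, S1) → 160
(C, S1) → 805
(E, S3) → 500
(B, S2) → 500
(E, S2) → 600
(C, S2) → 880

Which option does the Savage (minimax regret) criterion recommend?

E

Column bests: S1=805, S2=880, S3=500.
A regrets: 500, 200, 190 → max 500
B regrets: 645, 380, 330 → max 645
C regrets: 0, 0, 365 → max 365
D regrets: 55, 685, 130 → max 685
E regrets: 0, 280, 0 → max 280
Smallest max regret = 280 → E.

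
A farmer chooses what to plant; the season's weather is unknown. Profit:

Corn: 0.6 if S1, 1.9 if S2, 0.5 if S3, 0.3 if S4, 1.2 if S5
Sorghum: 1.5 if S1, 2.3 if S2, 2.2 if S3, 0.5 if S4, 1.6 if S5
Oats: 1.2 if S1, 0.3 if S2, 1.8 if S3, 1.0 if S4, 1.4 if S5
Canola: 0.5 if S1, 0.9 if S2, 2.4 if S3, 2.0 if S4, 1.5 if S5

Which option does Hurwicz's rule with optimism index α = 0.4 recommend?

Canola

Corn: 0.4·1.9 + 0.6·0.3 = 0.94
Sorghum: 0.4·2.3 + 0.6·0.5 = 1.22
Oats: 0.4·1.8 + 0.6·0.3 = 0.9
Canola: 0.4·2.4 + 0.6·0.5 = 1.26
Highest Hurwicz score = 1.26 → Canola.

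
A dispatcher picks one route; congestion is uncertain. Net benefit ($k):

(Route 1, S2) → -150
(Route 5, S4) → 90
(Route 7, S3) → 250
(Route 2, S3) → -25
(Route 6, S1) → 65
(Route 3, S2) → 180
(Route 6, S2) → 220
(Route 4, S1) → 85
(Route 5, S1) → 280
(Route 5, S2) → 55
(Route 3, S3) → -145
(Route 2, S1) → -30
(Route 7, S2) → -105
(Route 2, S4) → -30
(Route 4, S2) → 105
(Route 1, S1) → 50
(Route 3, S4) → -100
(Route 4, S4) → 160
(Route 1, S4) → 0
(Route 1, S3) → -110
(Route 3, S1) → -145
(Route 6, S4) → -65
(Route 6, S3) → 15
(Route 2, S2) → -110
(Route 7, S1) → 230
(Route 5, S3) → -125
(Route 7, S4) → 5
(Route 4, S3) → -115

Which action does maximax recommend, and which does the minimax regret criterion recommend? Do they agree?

Row maxima: Route 1=50, Route 2=-25, Route 3=180, Route 4=160, Route 5=280, Route 6=220, Route 7=250
Best best-case = 280 → Route 5.
Column bests: S1=280, S2=220, S3=250, S4=160.
Route 1 regrets: 230, 370, 360, 160 → max 370
Route 2 regrets: 310, 330, 275, 190 → max 330
Route 3 regrets: 425, 40, 395, 260 → max 425
Route 4 regrets: 195, 115, 365, 0 → max 365
Route 5 regrets: 0, 165, 375, 70 → max 375
Route 6 regrets: 215, 0, 235, 225 → max 235
Route 7 regrets: 50, 325, 0, 155 → max 325
Smallest max regret = 235 → Route 6.

maximax → Route 5; minimax regret → Route 6 (disagree)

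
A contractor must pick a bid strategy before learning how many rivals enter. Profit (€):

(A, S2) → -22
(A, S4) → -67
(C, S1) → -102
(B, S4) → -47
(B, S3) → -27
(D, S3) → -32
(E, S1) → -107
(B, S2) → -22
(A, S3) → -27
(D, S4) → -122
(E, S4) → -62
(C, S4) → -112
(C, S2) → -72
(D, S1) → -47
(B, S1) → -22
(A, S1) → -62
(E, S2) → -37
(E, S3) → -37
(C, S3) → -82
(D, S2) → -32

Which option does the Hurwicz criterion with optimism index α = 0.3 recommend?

A: 0.3·(-22) + 0.7·(-67) = -53.5
B: 0.3·(-22) + 0.7·(-47) = -39.5
C: 0.3·(-72) + 0.7·(-112) = -100
D: 0.3·(-32) + 0.7·(-122) = -95
E: 0.3·(-37) + 0.7·(-107) = -86
Highest Hurwicz score = -39.5 → B.

B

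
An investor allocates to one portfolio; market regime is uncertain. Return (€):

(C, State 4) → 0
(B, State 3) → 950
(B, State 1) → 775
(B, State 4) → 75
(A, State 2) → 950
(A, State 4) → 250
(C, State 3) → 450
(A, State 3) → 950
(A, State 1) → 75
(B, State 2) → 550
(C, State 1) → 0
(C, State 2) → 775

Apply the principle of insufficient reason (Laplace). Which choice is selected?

B

Row averages: A=556.25, B=587.5, C=306.25
Highest average = 587.5 → B.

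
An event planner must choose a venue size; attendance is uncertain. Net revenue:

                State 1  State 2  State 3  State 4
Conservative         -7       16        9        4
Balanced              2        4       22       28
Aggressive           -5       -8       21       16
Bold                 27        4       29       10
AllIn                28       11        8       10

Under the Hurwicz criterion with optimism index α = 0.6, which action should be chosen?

Conservative: 0.6·16 + 0.4·(-7) = 6.8
Balanced: 0.6·28 + 0.4·2 = 17.6
Aggressive: 0.6·21 + 0.4·(-8) = 9.4
Bold: 0.6·29 + 0.4·4 = 19
AllIn: 0.6·28 + 0.4·8 = 20
Highest Hurwicz score = 20 → AllIn.

AllIn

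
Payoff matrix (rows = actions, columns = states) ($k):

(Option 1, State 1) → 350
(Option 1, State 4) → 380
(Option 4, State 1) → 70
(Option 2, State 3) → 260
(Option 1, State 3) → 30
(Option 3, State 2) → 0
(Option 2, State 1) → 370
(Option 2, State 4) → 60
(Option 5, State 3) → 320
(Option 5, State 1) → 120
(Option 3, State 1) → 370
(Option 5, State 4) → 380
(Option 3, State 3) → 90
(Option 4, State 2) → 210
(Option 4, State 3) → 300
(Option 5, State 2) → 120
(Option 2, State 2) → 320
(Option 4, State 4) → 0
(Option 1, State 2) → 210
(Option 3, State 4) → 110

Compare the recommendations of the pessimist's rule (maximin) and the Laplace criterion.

maximin → Option 5; laplace → Option 2 (disagree)

Row minima: Option 1=30, Option 2=60, Option 3=0, Option 4=0, Option 5=120
Best worst-case = 120 → Option 5.
Row averages: Option 1=242.5, Option 2=252.5, Option 3=142.5, Option 4=145, Option 5=235
Highest average = 252.5 → Option 2.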